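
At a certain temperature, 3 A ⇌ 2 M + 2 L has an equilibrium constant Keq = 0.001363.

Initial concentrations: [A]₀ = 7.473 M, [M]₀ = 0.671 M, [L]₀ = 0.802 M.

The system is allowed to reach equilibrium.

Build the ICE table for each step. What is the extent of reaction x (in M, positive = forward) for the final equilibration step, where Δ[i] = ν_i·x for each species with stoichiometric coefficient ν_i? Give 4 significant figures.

x = 0.05944 M

Q₀ = 6.9392e-04 vs Keq = 0.001363 ⇒ Q<K, forward
Step 1:
                  A         M         L
  I           7.473     0.671     0.802
  C         -0.1783    0.1189    0.1189
  E           7.295    0.7899    0.9209
  solve Keq expr → x = 0.05944; check Q = 0.001363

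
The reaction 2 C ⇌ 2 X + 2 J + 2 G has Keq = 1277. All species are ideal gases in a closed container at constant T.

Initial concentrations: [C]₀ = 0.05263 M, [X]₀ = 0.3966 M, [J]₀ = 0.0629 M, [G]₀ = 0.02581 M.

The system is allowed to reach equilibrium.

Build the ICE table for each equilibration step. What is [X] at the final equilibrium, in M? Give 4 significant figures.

Q₀ = 1.4966e-04 vs Keq = 1277 ⇒ Q<K, forward
Step 1:
                   C          X          J          G
  init       0.05263     0.3966     0.0629    0.02581
  Δ         -0.05252    0.05252    0.05252    0.05252
  eq      1.1362e-04     0.4491     0.1154    0.07833
  solve Keq expr → x = 0.02626; check Q = 1277

[X]_eq = 0.4491 M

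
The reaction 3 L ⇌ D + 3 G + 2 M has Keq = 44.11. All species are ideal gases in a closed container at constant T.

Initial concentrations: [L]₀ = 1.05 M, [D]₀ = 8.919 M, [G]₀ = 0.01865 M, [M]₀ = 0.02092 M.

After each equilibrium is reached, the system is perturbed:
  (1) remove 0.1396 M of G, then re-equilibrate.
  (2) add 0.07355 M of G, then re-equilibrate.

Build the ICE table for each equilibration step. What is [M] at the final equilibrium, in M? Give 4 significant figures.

[M]_eq = 0.5335 M

Q₀ = 2.1873e-08 vs Keq = 44.11 ⇒ Q<K, forward
Step 1:
                    L           D           G           M
  init           1.05       8.919     0.01865     0.02092
  Δ           -0.7532      0.2511      0.7532      0.5021
  eq           0.2968        9.17      0.7718       0.523
  solve Keq expr → x = 0.2511; check Q = 44.11
Then remove 0.1396 M of G.
Step 2:
                    L           D           G           M
  init         0.2968        9.17      0.6322       0.523
  Δ          -0.03347     0.01116     0.03347     0.02232
  eq           0.2633       9.181      0.6657      0.5454
  solve Keq expr → x = 0.01116; check Q = 44.11
Then add 0.07355 M of G.
Step 3:
                    L           D           G           M
  init         0.2633       9.181      0.7393      0.5454
  Δ           0.01782   -0.005941    -0.01782    -0.01188
  eq           0.2812       9.175      0.7214      0.5335
  solve Keq expr → x = -0.005941; check Q = 44.11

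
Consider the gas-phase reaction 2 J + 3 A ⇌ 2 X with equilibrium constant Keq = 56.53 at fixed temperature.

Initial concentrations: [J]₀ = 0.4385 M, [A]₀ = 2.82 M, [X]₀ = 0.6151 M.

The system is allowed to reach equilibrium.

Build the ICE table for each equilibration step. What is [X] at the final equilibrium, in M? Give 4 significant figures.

[X]_eq = 1.013 M

Q₀ = 0.08774 vs Keq = 56.53 ⇒ Q<K, forward
Step 1:
                    J           A           X
  init         0.4385        2.82      0.6151
  Δ           -0.3979     -0.5968      0.3979
  eq          0.04064       2.223       1.013
  solve Keq expr → x = 0.1989; check Q = 56.53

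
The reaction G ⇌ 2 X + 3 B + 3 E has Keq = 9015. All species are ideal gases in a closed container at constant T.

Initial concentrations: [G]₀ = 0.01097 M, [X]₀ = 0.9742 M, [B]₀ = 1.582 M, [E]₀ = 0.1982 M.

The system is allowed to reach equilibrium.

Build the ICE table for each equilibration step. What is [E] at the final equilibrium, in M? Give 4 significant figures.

[E]_eq = 0.2311 M

Q₀ = 2.667 vs Keq = 9015 ⇒ Q<K, forward
Step 1:
                  G         X         B         E
  Initial   0.01097    0.9742     1.582    0.1982
  Change   -0.01096   0.02193   0.03289   0.03289
  Equil   5.7208e-06    0.9961     1.615    0.2311
  solve Keq expr → x = 0.01096; check Q = 9015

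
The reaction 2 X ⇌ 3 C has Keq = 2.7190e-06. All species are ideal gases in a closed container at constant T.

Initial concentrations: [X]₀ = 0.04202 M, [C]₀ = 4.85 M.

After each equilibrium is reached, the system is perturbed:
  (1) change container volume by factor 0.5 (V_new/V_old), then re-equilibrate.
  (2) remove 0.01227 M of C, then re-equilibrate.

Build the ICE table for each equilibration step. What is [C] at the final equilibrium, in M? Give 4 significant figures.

[C]_eq = 0.04866 M

Q₀ = 6.4612e+04 vs Keq = 2.7190e-06 ⇒ Q>K, reverse
Step 1:
                   X          C
  init       0.04202       4.85
  Δ            3.213     -4.819
  eq           3.255    0.03065
  solve Keq expr → x = -1.606; check Q = 2.7190e-06
Then change container volume by factor 0.5 (V_new/V_old).
Step 2:
                   X          C
  init          6.51    0.06131
  Δ         0.008404   -0.01261
  eq           6.518     0.0487
  solve Keq expr → x = -0.004202; check Q = 2.7190e-06
Then remove 0.01227 M of C.
Step 3:
                   X          C
  init         6.518    0.03643
  Δ        -0.008153    0.01223
  eq            6.51    0.04866
  solve Keq expr → x = 0.004076; check Q = 2.7190e-06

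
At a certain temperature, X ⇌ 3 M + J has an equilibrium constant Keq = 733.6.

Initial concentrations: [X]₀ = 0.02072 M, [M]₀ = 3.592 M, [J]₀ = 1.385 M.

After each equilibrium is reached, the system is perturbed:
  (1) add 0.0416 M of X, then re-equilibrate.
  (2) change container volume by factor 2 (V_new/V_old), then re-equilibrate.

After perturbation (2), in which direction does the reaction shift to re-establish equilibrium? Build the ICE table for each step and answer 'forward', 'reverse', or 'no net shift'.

Q₀ = 3098 vs Keq = 733.6 ⇒ Q>K, reverse
Step 1:
                   X          M          J
  Initial    0.02072      3.592      1.385
  Change     0.05279    -0.1584   -0.05279
  Equil      0.07351      3.434      1.332
  solve Keq expr → x = -0.05279; check Q = 733.6
Then add 0.0416 M of X.
Step 2:
                   X          M          J
  Initial     0.1151      3.434      1.332
  Change    -0.03306    0.09917    0.03306
  Equil      0.08206      3.533      1.365
  solve Keq expr → x = 0.03306; check Q = 733.6
Then change container volume by factor 2 (V_new/V_old).
Step 3:
                   X          M          J
  Initial    0.04103      1.766     0.6826
  Change    -0.03463     0.1039    0.03463
  Equil     0.006397       1.87     0.7173
  solve Keq expr → x = 0.03463; check Q = 733.6

Direction: forward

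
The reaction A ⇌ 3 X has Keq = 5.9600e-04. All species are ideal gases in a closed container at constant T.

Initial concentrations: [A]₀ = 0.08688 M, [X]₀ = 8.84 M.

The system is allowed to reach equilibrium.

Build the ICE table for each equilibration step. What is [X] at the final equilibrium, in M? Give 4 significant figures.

[X]_eq = 0.1213 M

Q₀ = 7951 vs Keq = 5.9600e-04 ⇒ Q>K, reverse
Step 1:
                   A          X
  Initial    0.08688       8.84
  Change       2.906     -8.719
  Equil        2.993     0.1213
  solve Keq expr → x = -2.906; check Q = 5.9600e-04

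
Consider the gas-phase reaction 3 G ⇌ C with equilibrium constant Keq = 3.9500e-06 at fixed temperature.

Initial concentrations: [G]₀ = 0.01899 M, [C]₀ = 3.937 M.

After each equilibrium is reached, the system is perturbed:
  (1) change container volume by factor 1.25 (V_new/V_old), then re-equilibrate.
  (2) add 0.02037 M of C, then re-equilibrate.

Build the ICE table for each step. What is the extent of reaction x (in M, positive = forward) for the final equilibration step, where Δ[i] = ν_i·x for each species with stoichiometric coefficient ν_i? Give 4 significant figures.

x = -0.02031 M

Q₀ = 5.7490e+05 vs Keq = 3.9500e-06 ⇒ Q>K, reverse
Step 1:
                  G         C
  I         0.01899     3.937
  C           11.79     -3.93
  E           11.81  0.006507
  solve Keq expr → x = -3.93; check Q = 3.9500e-06
Then change container volume by factor 1.25 (V_new/V_old).
Step 2:
                  G         C
  I           9.448  0.005206
  C        0.005604 -0.001868
  E           9.454  0.003338
  solve Keq expr → x = -0.001868; check Q = 3.9500e-06
Then add 0.02037 M of C.
Step 3:
                  G         C
  I           9.454   0.02371
  C         0.06092  -0.02031
  E           9.515  0.003403
  solve Keq expr → x = -0.02031; check Q = 3.9500e-06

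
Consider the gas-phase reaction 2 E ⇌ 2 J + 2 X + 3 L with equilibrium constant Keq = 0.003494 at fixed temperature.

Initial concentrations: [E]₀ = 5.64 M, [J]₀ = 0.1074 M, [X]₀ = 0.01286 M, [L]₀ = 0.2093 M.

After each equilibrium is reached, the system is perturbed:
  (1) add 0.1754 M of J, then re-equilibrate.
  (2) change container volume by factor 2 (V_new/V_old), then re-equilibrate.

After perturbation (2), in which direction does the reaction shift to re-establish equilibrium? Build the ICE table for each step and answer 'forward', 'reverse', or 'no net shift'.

Q₀ = 5.4984e-10 vs Keq = 0.003494 ⇒ Q<K, forward
Step 1:
                    E           J           X           L
  init           5.64      0.1074     0.01286      0.2093
  Δ           -0.5061      0.5061      0.5061      0.7592
  eq            5.134      0.6135       0.519      0.9685
  solve Keq expr → x = 0.2531; check Q = 0.003494
Then add 0.1754 M of J.
Step 2:
                    E           J           X           L
  init          5.134      0.7889       0.519      0.9685
  Δ           0.04254    -0.04254    -0.04254    -0.06381
  eq            5.176      0.7464      0.4764      0.9047
  solve Keq expr → x = -0.02127; check Q = 0.003494
Then change container volume by factor 2 (V_new/V_old).
Step 3:
                    E           J           X           L
  init          2.588      0.3732      0.2382      0.4523
  Δ           -0.1803      0.1803      0.1803      0.2704
  eq            2.408      0.5535      0.4185      0.7228
  solve Keq expr → x = 0.09015; check Q = 0.003494

Direction: forward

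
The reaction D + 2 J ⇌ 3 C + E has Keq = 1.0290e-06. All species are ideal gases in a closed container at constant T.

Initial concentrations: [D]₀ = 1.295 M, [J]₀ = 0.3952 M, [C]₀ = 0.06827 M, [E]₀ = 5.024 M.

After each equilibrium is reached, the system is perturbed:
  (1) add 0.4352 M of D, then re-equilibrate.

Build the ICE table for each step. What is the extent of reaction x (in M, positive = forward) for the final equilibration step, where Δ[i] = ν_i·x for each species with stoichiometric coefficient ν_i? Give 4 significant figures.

x = 1.2372e-04 M

Q₀ = 0.007904 vs Keq = 1.0290e-06 ⇒ Q>K, reverse
Step 1:
                    D           J           C           E
  init          1.295      0.3952     0.06827       5.024
  Δ           0.02151     0.04302    -0.06454    -0.02151
  eq            1.317      0.4382    0.003733       5.002
  solve Keq expr → x = -0.02151; check Q = 1.0290e-06
Then add 0.4352 M of D.
Step 2:
                    D           J           C           E
  init          1.752      0.4382    0.003733       5.002
  Δ       -1.2372e-04 -2.4743e-04  3.7115e-04  1.2372e-04
  eq            1.752       0.438    0.004104       5.003
  solve Keq expr → x = 1.2372e-04; check Q = 1.0290e-06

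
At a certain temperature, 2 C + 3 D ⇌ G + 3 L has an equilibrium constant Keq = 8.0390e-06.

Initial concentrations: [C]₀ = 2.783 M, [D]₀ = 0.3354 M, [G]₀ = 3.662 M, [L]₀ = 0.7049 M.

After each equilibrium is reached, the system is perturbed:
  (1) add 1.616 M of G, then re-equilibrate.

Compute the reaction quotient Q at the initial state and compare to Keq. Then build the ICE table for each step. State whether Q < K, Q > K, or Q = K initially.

Q₀ = 4.389 vs Keq = 8.0390e-06 ⇒ Q>K, reverse
Step 1:
                    C           D           G           L
  I             2.783      0.3354       3.662      0.7049
  C            0.4504      0.6756     -0.2252     -0.6756
  E             3.233       1.011       3.437     0.02934
  solve Keq expr → x = -0.2252; check Q = 8.0390e-06
Then add 1.616 M of G.
Step 2:
                    C           D           G           L
  I             3.233       1.011       5.053     0.02934
  C           0.00229    0.003436   -0.001145   -0.003436
  E             3.236       1.014       5.052     0.02591
  solve Keq expr → x = -0.001145; check Q = 8.0390e-06

Q₀ = 4.389; Q > K (proceeds reverse)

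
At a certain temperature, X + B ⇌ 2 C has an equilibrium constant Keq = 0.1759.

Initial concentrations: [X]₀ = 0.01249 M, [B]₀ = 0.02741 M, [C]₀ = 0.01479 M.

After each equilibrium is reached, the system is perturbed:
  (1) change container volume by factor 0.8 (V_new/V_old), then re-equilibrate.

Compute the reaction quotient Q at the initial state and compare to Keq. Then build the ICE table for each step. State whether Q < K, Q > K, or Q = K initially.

Q₀ = 0.6389 vs Keq = 0.1759 ⇒ Q>K, reverse
Step 1:
                    X           B           C
  I           0.01249     0.02741     0.01479
  C          0.002872    0.002872   -0.005744
  E           0.01536     0.03028    0.009046
  solve Keq expr → x = -0.002872; check Q = 0.1759
Then change container volume by factor 0.8 (V_new/V_old).
Step 2:
                    X           B           C
  I            0.0192     0.03785     0.01131
  C                 0           0           0
  E            0.0192     0.03785     0.01131
  solve Keq expr → x = 0; check Q = 0.1759

Q₀ = 0.6389; Q > K (proceeds reverse)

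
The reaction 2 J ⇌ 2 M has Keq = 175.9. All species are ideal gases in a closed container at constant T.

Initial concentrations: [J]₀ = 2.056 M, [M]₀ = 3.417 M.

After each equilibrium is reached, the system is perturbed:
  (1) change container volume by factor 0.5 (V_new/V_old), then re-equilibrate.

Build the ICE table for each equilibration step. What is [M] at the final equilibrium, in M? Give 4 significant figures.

[M]_eq = 10.18 M

Q₀ = 2.762 vs Keq = 175.9 ⇒ Q<K, forward
Step 1:
                  J         M
  I           2.056     3.417
  C          -1.672     1.672
  E          0.3837     5.089
  solve Keq expr → x = 0.8361; check Q = 175.9
Then change container volume by factor 0.5 (V_new/V_old).
Step 2:
                  J         M
  I          0.7675     10.18
  C               0         0
  E          0.7675     10.18
  solve Keq expr → x = 0; check Q = 175.9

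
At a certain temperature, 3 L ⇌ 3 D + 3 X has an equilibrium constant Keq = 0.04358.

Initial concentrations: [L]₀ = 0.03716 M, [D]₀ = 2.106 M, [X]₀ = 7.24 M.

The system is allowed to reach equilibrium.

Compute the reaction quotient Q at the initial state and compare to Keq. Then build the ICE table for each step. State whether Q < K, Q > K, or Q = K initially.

Q₀ = 6.9082e+07 vs Keq = 0.04358 ⇒ Q>K, reverse
Step 1:
                    L           D           X
  I           0.03716       2.106        7.24
  C             1.972      -1.972      -1.972
  E             2.009      0.1342       5.268
  solve Keq expr → x = -0.6573; check Q = 0.04358

Q₀ = 6.9082e+07; Q > K (proceeds reverse)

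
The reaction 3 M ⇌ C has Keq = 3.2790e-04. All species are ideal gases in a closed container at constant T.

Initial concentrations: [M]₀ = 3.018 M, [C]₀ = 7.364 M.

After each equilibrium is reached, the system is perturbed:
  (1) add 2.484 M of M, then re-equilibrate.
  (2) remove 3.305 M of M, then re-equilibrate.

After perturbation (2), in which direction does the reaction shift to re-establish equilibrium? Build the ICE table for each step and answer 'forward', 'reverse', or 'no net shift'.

Direction: reverse

Q₀ = 0.2679 vs Keq = 3.2790e-04 ⇒ Q>K, reverse
Step 1:
                  M         C
  Initial     3.018     7.364
  Change      15.67    -5.224
  Equil       18.69      2.14
  solve Keq expr → x = -5.224; check Q = 3.2790e-04
Then add 2.484 M of M.
Step 2:
                  M         C
  Initial     21.17      2.14
  Change       -1.3    0.4332
  Equil       19.87     2.574
  solve Keq expr → x = 0.4332; check Q = 3.2790e-04
Then remove 3.305 M of M.
Step 3:
                  M         C
  Initial     16.57     2.574
  Change      1.712   -0.5706
  Equil       18.28     2.003
  solve Keq expr → x = -0.5706; check Q = 3.2790e-04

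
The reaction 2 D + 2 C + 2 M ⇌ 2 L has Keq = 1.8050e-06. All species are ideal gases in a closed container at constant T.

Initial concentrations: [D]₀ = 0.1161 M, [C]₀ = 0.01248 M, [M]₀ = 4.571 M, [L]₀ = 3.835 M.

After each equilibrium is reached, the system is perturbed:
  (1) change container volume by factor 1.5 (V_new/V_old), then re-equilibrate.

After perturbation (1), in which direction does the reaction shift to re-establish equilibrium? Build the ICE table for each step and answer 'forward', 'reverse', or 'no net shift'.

Q₀ = 3.3529e+05 vs Keq = 1.8050e-06 ⇒ Q>K, reverse
Step 1:
                  D         C         M         L
  init       0.1161   0.01248     4.571     3.835
  Δ            3.68      3.68      3.68     -3.68
  eq          3.796     3.692     8.251    0.1553
  solve Keq expr → x = -1.84; check Q = 1.8050e-06
Then change container volume by factor 1.5 (V_new/V_old).
Step 2:
                  D         C         M         L
  init        2.531     2.461       5.5    0.1036
  Δ           0.055     0.055     0.055    -0.055
  eq          2.586     2.516     5.555   0.04856
  solve Keq expr → x = -0.0275; check Q = 1.8050e-06

Direction: reverse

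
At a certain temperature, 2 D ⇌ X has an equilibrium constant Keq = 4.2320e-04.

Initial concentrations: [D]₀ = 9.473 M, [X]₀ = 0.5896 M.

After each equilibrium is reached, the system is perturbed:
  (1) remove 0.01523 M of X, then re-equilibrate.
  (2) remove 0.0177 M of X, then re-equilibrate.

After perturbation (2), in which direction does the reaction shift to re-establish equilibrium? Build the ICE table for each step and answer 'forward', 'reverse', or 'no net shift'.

Q₀ = 0.00657 vs Keq = 4.2320e-04 ⇒ Q>K, reverse
Step 1:
                   D          X
  init         9.473     0.5896
  Δ            1.085    -0.5424
  eq           10.56    0.04717
  solve Keq expr → x = -0.5424; check Q = 4.2320e-04
Then remove 0.01523 M of X.
Step 2:
                   D          X
  init         10.56    0.03194
  Δ         -0.02993    0.01496
  eq           10.53    0.04691
  solve Keq expr → x = 0.01496; check Q = 4.2320e-04
Then remove 0.0177 M of X.
Step 3:
                   D          X
  init         10.53    0.02921
  Δ         -0.03478    0.01739
  eq           10.49     0.0466
  solve Keq expr → x = 0.01739; check Q = 4.2320e-04

Direction: forward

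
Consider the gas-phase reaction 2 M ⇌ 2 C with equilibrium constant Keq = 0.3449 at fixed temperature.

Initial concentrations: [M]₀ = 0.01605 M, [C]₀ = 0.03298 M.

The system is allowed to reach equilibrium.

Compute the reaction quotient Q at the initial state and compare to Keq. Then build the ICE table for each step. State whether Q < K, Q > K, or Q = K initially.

Q₀ = 4.222; Q > K (proceeds reverse)

Q₀ = 4.222 vs Keq = 0.3449 ⇒ Q>K, reverse
Step 1:
                  M         C
  I         0.01605   0.03298
  C         0.01484  -0.01484
  E         0.03089   0.01814
  solve Keq expr → x = -0.00742; check Q = 0.3449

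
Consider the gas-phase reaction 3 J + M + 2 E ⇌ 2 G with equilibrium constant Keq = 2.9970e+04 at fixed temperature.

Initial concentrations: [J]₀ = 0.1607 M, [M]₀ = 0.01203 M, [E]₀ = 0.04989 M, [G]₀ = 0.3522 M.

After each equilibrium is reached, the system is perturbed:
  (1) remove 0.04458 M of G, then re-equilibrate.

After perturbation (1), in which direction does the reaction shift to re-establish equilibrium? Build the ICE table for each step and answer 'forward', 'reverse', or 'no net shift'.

Q₀ = 9.9825e+05 vs Keq = 2.9970e+04 ⇒ Q>K, reverse
Step 1:
                    J           M           E           G
  init         0.1607     0.01203     0.04989      0.3522
  Δ           0.06366     0.02122     0.04244    -0.04244
  eq           0.2244     0.03325     0.09233      0.3098
  solve Keq expr → x = -0.02122; check Q = 2.9970e+04
Then remove 0.04458 M of G.
Step 2:
                    J           M           E           G
  init         0.2244     0.03325     0.09233      0.2652
  Δ         -0.007096   -0.002365   -0.004731    0.004731
  eq           0.2173     0.03089      0.0876      0.2699
  solve Keq expr → x = 0.002365; check Q = 2.9970e+04

Direction: forward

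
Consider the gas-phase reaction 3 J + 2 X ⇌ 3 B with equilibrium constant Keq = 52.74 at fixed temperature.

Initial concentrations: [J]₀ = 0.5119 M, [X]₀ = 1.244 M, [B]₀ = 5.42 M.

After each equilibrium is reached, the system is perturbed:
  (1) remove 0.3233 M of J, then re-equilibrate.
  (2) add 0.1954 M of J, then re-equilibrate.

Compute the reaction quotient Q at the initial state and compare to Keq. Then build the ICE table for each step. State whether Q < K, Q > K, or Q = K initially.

Q₀ = 767 vs Keq = 52.74 ⇒ Q>K, reverse
Step 1:
                    J           X           B
  init         0.5119       1.244        5.42
  Δ            0.4704      0.3136     -0.4704
  eq           0.9823       1.558        4.95
  solve Keq expr → x = -0.1568; check Q = 52.74
Then remove 0.3233 M of J.
Step 2:
                    J           X           B
  init          0.659       1.558        4.95
  Δ            0.2235       0.149     -0.2235
  eq           0.8825       1.707       4.726
  solve Keq expr → x = -0.07451; check Q = 52.74
Then add 0.1954 M of J.
Step 3:
                    J           X           B
  init          1.078       1.707       4.726
  Δ           -0.1362    -0.09083      0.1362
  eq           0.9416       1.616       4.862
  solve Keq expr → x = 0.04541; check Q = 52.74

Q₀ = 767; Q > K (proceeds reverse)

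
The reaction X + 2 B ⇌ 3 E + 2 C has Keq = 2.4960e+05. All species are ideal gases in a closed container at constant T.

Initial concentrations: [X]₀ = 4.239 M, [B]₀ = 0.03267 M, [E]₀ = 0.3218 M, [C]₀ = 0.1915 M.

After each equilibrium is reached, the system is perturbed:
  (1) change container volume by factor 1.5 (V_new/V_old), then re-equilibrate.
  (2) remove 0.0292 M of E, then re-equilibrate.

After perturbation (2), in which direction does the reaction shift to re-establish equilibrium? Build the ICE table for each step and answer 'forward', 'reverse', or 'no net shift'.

Direction: forward

Q₀ = 0.2701 vs Keq = 2.4960e+05 ⇒ Q<K, forward
Step 1:
                    X           B           E           C
  I             4.239     0.03267      0.3218      0.1915
  C          -0.01631    -0.03262     0.04893     0.03262
  E             4.223  4.9278e-05      0.3707      0.2241
  solve Keq expr → x = 0.01631; check Q = 2.4960e+05
Then change container volume by factor 1.5 (V_new/V_old).
Step 2:
                    X           B           E           C
  I             2.815  3.2852e-05      0.2472      0.1494
  C       -5.4734e-06 -1.0947e-05  1.6420e-05  1.0947e-05
  E             2.815  2.1905e-05      0.2472      0.1494
  solve Keq expr → x = 5.4734e-06; check Q = 2.4960e+05
Then remove 0.0292 M of E.
Step 3:
                    X           B           E           C
  I             2.815  2.1905e-05       0.218      0.1494
  C       -1.8818e-06 -3.7635e-06  5.6453e-06  3.7635e-06
  E             2.815  1.8142e-05       0.218      0.1494
  solve Keq expr → x = 1.8818e-06; check Q = 2.4960e+05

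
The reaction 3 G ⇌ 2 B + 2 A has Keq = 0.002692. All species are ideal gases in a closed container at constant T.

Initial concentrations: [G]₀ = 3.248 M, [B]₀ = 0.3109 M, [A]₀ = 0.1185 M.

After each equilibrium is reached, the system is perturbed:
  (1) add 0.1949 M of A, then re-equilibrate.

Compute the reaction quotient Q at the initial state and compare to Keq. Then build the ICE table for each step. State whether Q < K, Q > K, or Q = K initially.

Q₀ = 3.9612e-05; Q < K (proceeds forward)

Q₀ = 3.9612e-05 vs Keq = 0.002692 ⇒ Q<K, forward
Step 1:
                  G         B         A
  Initial     3.248    0.3109    0.1185
  Change    -0.4342    0.2894    0.2894
  Equil       2.814    0.6003    0.4079
  solve Keq expr → x = 0.1447; check Q = 0.002692
Then add 0.1949 M of A.
Step 2:
                  G         B         A
  Initial     2.814    0.6003    0.6028
  Change     0.1338  -0.08917  -0.08917
  Equil       2.948    0.5112    0.5137
  solve Keq expr → x = -0.04459; check Q = 0.002692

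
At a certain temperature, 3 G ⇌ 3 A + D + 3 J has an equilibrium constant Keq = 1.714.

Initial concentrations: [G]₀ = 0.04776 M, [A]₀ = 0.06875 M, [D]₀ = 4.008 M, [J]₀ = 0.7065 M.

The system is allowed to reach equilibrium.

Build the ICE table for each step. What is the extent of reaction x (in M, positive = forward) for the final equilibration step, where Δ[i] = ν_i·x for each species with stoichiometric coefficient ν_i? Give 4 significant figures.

x = -0.002758 M

Q₀ = 4.216 vs Keq = 1.714 ⇒ Q>K, reverse
Step 1:
                    G           A           D           J
  init        0.04776     0.06875       4.008      0.7065
  Δ          0.008274   -0.008274   -0.002758   -0.008274
  eq          0.05603     0.06048       4.005      0.6982
  solve Keq expr → x = -0.002758; check Q = 1.714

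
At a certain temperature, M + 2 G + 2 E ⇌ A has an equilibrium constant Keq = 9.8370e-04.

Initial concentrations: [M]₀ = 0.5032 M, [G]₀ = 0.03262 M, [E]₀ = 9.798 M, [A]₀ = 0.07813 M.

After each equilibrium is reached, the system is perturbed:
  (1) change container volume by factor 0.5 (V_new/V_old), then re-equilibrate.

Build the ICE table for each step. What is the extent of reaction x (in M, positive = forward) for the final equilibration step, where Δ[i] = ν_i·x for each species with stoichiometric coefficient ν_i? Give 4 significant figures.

x = 0.03517 M

Q₀ = 1.52 vs Keq = 9.8370e-04 ⇒ Q>K, reverse
Step 1:
                    M           G           E           A
  I            0.5032     0.03262       9.798     0.07813
  C            0.0762      0.1524      0.1524     -0.0762
  E            0.5794       0.185        9.95    0.001932
  solve Keq expr → x = -0.0762; check Q = 9.8370e-04
Then change container volume by factor 0.5 (V_new/V_old).
Step 2:
                    M           G           E           A
  I             1.159        0.37        19.9    0.003863
  C          -0.03517    -0.07035    -0.07035     0.03517
  E             1.124      0.2997       19.83     0.03904
  solve Keq expr → x = 0.03517; check Q = 9.8370e-04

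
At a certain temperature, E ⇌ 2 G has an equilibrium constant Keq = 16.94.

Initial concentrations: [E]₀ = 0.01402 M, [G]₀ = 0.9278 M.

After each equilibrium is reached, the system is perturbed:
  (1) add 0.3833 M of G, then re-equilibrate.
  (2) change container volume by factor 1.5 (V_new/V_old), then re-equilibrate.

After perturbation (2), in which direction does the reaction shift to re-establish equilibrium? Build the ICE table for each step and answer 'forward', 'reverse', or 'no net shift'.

Direction: forward

Q₀ = 61.4 vs Keq = 16.94 ⇒ Q>K, reverse
Step 1:
                    E           G
  Initial     0.01402      0.9278
  Change      0.03036    -0.06072
  Equil       0.04438      0.8671
  solve Keq expr → x = -0.03036; check Q = 16.94
Then add 0.3833 M of G.
Step 2:
                    E           G
  Initial     0.04438        1.25
  Change      0.03724    -0.07449
  Equil       0.08162       1.176
  solve Keq expr → x = -0.03724; check Q = 16.94
Then change container volume by factor 1.5 (V_new/V_old).
Step 3:
                    E           G
  Initial     0.05442      0.7839
  Change     -0.01526     0.03052
  Equil       0.03916      0.8144
  solve Keq expr → x = 0.01526; check Q = 16.94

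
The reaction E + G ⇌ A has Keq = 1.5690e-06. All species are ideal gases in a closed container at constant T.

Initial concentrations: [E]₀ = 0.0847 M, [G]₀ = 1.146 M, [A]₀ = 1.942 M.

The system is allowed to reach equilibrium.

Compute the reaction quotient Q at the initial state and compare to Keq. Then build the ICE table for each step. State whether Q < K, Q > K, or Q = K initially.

Q₀ = 20.01; Q > K (proceeds reverse)

Q₀ = 20.01 vs Keq = 1.5690e-06 ⇒ Q>K, reverse
Step 1:
                   E          G          A
  I           0.0847      1.146      1.942
  C            1.942      1.942     -1.942
  E            2.027      3.088 9.8194e-06
  solve Keq expr → x = -1.942; check Q = 1.5690e-06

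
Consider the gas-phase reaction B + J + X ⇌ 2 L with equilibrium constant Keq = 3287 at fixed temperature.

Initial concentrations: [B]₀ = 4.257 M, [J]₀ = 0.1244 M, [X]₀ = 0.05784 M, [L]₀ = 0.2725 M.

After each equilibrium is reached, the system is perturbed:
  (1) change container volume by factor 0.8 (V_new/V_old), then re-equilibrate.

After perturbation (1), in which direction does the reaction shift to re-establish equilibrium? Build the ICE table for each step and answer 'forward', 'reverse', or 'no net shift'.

Direction: forward

Q₀ = 2.424 vs Keq = 3287 ⇒ Q<K, forward
Step 1:
                   B          J          X          L
  Initial      4.257     0.1244    0.05784     0.2725
  Change    -0.05768   -0.05768   -0.05768     0.1154
  Equil        4.199    0.06672 1.6333e-04     0.3879
  solve Keq expr → x = 0.05768; check Q = 3287
Then change container volume by factor 0.8 (V_new/V_old).
Step 2:
                   B          J          X          L
  Initial      5.249     0.0834 2.0417e-04     0.4848
  Change  -4.0698e-05 -4.0698e-05 -4.0698e-05 8.1396e-05
  Equil        5.249    0.08336 1.6347e-04     0.4849
  solve Keq expr → x = 4.0698e-05; check Q = 3287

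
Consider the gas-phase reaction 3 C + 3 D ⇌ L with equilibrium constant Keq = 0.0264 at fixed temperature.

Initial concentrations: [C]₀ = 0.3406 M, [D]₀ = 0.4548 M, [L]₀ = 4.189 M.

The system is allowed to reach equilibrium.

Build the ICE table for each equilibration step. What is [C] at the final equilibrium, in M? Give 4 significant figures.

Q₀ = 1127 vs Keq = 0.0264 ⇒ Q>K, reverse
Step 1:
                  C         D         L
  init       0.3406    0.4548     4.189
  Δ           1.868     1.868   -0.6227
  eq          2.209     2.323     3.566
  solve Keq expr → x = -0.6227; check Q = 0.0264

[C]_eq = 2.209 M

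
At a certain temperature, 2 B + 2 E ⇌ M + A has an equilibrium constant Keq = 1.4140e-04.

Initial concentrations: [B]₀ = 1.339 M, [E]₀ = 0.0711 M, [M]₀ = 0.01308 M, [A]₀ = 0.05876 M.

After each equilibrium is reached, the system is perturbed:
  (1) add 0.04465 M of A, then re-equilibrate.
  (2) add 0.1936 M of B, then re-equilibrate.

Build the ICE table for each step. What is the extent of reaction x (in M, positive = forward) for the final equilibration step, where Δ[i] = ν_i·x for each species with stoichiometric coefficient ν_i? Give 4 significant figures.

x = 8.3534e-06 M

Q₀ = 0.0848 vs Keq = 1.4140e-04 ⇒ Q>K, reverse
Step 1:
                  B         E         M         A
  init        1.339    0.0711   0.01308   0.05876
  Δ         0.02605   0.02605  -0.01303  -0.01303
  eq          1.365   0.09715 5.4375e-05   0.04573
  solve Keq expr → x = -0.01303; check Q = 1.4140e-04
Then add 0.04465 M of A.
Step 2:
                  B         E         M         A
  init        1.365   0.09715 5.4375e-05   0.09038
  Δ       5.3641e-05 5.3641e-05 -2.6821e-05 -2.6821e-05
  eq          1.365    0.0972 2.7555e-05   0.09036
  solve Keq expr → x = -2.6821e-05; check Q = 1.4140e-04
Then add 0.1936 M of B.
Step 3:
                  B         E         M         A
  init        1.559    0.0972 2.7555e-05   0.09036
  Δ       -1.6707e-05 -1.6707e-05 8.3534e-06 8.3534e-06
  eq          1.559   0.09719 3.5908e-05   0.09037
  solve Keq expr → x = 8.3534e-06; check Q = 1.4140e-04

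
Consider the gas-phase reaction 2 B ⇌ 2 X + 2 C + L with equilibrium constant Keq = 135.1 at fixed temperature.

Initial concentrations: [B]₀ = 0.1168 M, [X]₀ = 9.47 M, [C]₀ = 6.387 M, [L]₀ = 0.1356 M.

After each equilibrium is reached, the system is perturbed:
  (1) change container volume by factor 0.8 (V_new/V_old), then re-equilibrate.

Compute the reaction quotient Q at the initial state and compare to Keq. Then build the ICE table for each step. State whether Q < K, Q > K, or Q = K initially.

Q₀ = 3.6364e+04; Q > K (proceeds reverse)

Q₀ = 3.6364e+04 vs Keq = 135.1 ⇒ Q>K, reverse
Step 1:
                   B          X          C          L
  Initial     0.1168       9.47      6.387     0.1356
  Change      0.2592    -0.2592    -0.2592    -0.1296
  Equil        0.376      9.211      6.128   0.005996
  solve Keq expr → x = -0.1296; check Q = 135.1
Then change container volume by factor 0.8 (V_new/V_old).
Step 2:
                   B          X          C          L
  Initial       0.47      11.51       7.66   0.007495
  Change    0.007058  -0.007058  -0.007058  -0.003529
  Equil       0.4771      11.51      7.653   0.003966
  solve Keq expr → x = -0.003529; check Q = 135.1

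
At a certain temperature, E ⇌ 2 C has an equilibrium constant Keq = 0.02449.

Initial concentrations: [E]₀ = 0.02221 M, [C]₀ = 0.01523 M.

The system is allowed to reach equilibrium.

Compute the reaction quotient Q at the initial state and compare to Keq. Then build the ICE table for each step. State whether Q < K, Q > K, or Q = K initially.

Q₀ = 0.01044; Q < K (proceeds forward)

Q₀ = 0.01044 vs Keq = 0.02449 ⇒ Q<K, forward
Step 1:
                    E           C
  I           0.02221     0.01523
  C         -0.003179    0.006358
  E           0.01903     0.02159
  solve Keq expr → x = 0.003179; check Q = 0.02449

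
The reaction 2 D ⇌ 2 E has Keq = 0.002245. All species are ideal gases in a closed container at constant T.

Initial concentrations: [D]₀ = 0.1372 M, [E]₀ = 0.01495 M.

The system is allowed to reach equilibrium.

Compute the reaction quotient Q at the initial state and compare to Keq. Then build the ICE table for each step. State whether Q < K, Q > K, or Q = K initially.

Q₀ = 0.01187 vs Keq = 0.002245 ⇒ Q>K, reverse
Step 1:
                    D           E
  I            0.1372     0.01495
  C          0.008067   -0.008067
  E            0.1453    0.006883
  solve Keq expr → x = -0.004034; check Q = 0.002245

Q₀ = 0.01187; Q > K (proceeds reverse)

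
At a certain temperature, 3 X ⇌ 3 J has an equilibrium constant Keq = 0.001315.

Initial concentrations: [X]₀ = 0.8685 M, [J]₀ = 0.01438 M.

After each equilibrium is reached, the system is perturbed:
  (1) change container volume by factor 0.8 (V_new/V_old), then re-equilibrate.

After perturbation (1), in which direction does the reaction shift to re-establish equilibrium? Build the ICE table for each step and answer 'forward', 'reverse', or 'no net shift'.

Direction: no net shift

Q₀ = 4.5391e-06 vs Keq = 0.001315 ⇒ Q<K, forward
Step 1:
                   X          J
  I           0.8685    0.01438
  C          -0.0728     0.0728
  E           0.7957    0.08718
  solve Keq expr → x = 0.02427; check Q = 0.001315
Then change container volume by factor 0.8 (V_new/V_old).
Step 2:
                   X          J
  I           0.9946      0.109
  C                0          0
  E           0.9946      0.109
  solve Keq expr → x = 0; check Q = 0.001315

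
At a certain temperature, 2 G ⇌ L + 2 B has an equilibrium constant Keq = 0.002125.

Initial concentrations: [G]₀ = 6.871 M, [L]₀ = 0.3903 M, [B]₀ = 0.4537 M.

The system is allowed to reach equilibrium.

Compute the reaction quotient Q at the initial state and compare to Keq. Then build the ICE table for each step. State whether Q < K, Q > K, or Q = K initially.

Q₀ = 0.001702 vs Keq = 0.002125 ⇒ Q<K, forward
Step 1:
                  G         L         B
  Initial     6.871    0.3903    0.4537
  Change   -0.03847   0.01924   0.03847
  Equil       6.833    0.4095    0.4922
  solve Keq expr → x = 0.01924; check Q = 0.002125

Q₀ = 0.001702; Q < K (proceeds forward)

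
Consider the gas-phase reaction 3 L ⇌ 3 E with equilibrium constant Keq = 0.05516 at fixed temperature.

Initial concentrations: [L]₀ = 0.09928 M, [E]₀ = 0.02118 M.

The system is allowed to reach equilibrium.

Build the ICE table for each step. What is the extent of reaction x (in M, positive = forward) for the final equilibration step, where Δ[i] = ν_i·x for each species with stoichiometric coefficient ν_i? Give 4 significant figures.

x = 0.004011 M

Q₀ = 0.009709 vs Keq = 0.05516 ⇒ Q<K, forward
Step 1:
                    L           E
  I           0.09928     0.02118
  C          -0.01203     0.01203
  E           0.08725     0.03321
  solve Keq expr → x = 0.004011; check Q = 0.05516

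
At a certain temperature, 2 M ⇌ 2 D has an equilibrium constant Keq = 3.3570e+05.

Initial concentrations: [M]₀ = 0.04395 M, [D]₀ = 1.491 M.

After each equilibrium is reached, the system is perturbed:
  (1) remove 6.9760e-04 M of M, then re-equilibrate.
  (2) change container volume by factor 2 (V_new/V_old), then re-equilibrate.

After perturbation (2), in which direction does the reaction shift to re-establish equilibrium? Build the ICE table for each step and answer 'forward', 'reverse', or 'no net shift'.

Direction: no net shift

Q₀ = 1151 vs Keq = 3.3570e+05 ⇒ Q<K, forward
Step 1:
                    M           D
  I           0.04395       1.491
  C          -0.04131     0.04131
  E          0.002645       1.532
  solve Keq expr → x = 0.02065; check Q = 3.3570e+05
Then remove 6.9760e-04 M of M.
Step 2:
                    M           D
  I          0.001947       1.532
  C        6.9640e-04 -6.9640e-04
  E          0.002643       1.532
  solve Keq expr → x = -3.4820e-04; check Q = 3.3570e+05
Then change container volume by factor 2 (V_new/V_old).
Step 3:
                    M           D
  I          0.001322      0.7658
  C                 0           0
  E          0.001322      0.7658
  solve Keq expr → x = 0; check Q = 3.3570e+05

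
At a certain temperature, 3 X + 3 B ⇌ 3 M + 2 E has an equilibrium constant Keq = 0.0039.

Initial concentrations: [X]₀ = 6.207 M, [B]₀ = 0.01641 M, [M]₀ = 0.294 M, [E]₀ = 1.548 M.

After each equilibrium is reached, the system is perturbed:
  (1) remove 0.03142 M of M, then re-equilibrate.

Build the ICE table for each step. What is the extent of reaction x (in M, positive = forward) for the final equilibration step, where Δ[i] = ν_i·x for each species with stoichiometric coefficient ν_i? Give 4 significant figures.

Q₀ = 57.63 vs Keq = 0.0039 ⇒ Q>K, reverse
Step 1:
                  X         B         M         E
  I           6.207   0.01641     0.294     1.548
  C          0.1575    0.1575   -0.1575    -0.105
  E           6.365    0.1739    0.1365     1.443
  solve Keq expr → x = -0.05251; check Q = 0.0039
Then remove 0.03142 M of M.
Step 2:
                  X         B         M         E
  I           6.365    0.1739     0.105     1.443
  C        -0.01706  -0.01706   0.01706   0.01138
  E           6.347    0.1569    0.1221     1.454
  solve Keq expr → x = 0.005688; check Q = 0.0039

x = 0.005688 M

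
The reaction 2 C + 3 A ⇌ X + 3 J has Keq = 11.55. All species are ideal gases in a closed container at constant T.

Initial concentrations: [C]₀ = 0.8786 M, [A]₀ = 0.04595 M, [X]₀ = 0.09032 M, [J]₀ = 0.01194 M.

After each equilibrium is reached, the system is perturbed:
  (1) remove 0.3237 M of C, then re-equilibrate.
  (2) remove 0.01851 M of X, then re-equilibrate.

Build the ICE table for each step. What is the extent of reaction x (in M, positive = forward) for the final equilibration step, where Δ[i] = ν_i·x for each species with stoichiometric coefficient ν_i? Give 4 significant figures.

x = 2.2722e-04 M

Q₀ = 0.002053 vs Keq = 11.55 ⇒ Q<K, forward
Step 1:
                  C         A         X         J
  init       0.8786   0.04595   0.09032   0.01194
  Δ        -0.02343  -0.03515   0.01172   0.03515
  eq         0.8552    0.0108     0.102   0.04709
  solve Keq expr → x = 0.01172; check Q = 11.55
Then remove 0.3237 M of C.
Step 2:
                  C         A         X         J
  init       0.5315    0.0108     0.102   0.04709
  Δ        0.002003  0.003005 -0.001002 -0.003005
  eq         0.5335   0.01381     0.101   0.04408
  solve Keq expr → x = -0.001002; check Q = 11.55
Then remove 0.01851 M of X.
Step 3:
                  C         A         X         J
  init       0.5335   0.01381   0.08252   0.04408
  Δ       -4.5444e-04 -6.8167e-04 2.2722e-04 6.8167e-04
  eq          0.533   0.01313   0.08275   0.04476
  solve Keq expr → x = 2.2722e-04; check Q = 11.55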